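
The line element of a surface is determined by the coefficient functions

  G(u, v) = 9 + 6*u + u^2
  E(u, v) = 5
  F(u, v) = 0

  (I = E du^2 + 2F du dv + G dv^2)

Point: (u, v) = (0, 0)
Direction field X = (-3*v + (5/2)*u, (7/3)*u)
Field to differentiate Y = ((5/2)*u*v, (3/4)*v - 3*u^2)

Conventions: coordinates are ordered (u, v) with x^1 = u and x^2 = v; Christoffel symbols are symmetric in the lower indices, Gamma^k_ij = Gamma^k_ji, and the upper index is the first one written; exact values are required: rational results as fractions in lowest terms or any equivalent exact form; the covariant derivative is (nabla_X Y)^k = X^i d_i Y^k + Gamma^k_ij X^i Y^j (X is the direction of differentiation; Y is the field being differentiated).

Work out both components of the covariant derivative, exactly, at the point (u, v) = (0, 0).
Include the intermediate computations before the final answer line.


E = 5, F = 0, G = 9 at the point
E_u = 0, E_v = 0, F_u = 0, F_v = 0, G_u = 6, G_v = 0
EG - F^2 = 45;  g^inv = (1/45) * [[9, 0], [0, 5]]
first-kind symbols [ij,l] = (1/2)(d_i g_jl + d_j g_il - d_l g_ij): [uu,u] = E_u/2 = 0, [uu,v] = F_u - E_v/2 = 0, [uv,u] = E_v/2 = 0, [uv,v] = G_u/2 = 3, [vv,u] = F_v - G_u/2 = -3, [vv,v] = G_v/2 = 0
Gamma^u_ij = (G*[ij,u] - F*[ij,v])/(EG - F^2), Gamma^v_ij = (E*[ij,v] - F*[ij,u])/(EG - F^2)
Gamma_uuu = 0, Gamma_uuv = 0, Gamma_uvv = -3/5, Gamma_vuu = 0, Gamma_vuv = 1/3, Gamma_vvv = 0
X = (0, 0), Y = (0, 0) at the point

Answer: (nabla_X Y)^u = 0, (nabla_X Y)^v = 0


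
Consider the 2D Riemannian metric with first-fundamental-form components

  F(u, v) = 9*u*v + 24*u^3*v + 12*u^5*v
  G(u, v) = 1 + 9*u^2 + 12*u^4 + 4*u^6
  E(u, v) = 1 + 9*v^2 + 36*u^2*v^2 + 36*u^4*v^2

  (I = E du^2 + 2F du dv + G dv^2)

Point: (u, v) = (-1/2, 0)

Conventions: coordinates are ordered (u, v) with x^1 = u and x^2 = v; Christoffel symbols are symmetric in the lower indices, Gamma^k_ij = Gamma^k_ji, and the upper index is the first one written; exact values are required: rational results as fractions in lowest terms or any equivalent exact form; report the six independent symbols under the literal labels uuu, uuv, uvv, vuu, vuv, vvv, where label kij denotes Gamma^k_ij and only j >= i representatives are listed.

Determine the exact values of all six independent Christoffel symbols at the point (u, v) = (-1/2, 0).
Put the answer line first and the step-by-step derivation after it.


Answer: Gamma_uuu = 0, Gamma_uuv = 0, Gamma_uvv = 0, Gamma_vuu = 0, Gamma_vuv = -126/65, Gamma_vvv = 0

E = 1, F = 0, G = 65/16 at the point
E_u = 0, E_v = 0, F_u = 0, F_v = -63/8, G_u = -63/4, G_v = 0
EG - F^2 = 65/16;  g^inv = (16/65) * [[65/16, 0], [0, 1]]
first-kind symbols [ij,l] = (1/2)(d_i g_jl + d_j g_il - d_l g_ij): [uu,u] = E_u/2 = 0, [uu,v] = F_u - E_v/2 = 0, [uv,u] = E_v/2 = 0, [uv,v] = G_u/2 = -63/8, [vv,u] = F_v - G_u/2 = 0, [vv,v] = G_v/2 = 0
Gamma^u_ij = (G*[ij,u] - F*[ij,v])/(EG - F^2), Gamma^v_ij = (E*[ij,v] - F*[ij,u])/(EG - F^2)


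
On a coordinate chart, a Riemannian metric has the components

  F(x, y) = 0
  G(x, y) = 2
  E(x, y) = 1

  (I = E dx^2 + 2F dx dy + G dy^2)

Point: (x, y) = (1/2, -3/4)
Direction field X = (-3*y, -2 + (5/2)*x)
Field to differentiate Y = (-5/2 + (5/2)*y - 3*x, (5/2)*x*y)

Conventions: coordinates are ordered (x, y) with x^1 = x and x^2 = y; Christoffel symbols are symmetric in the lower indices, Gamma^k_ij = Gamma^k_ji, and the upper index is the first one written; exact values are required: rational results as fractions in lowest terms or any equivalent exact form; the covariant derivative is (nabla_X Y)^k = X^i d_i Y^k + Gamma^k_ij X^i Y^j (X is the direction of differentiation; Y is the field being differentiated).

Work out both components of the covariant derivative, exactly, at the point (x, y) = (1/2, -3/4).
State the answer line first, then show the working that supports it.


Answer: (nabla_X Y)^x = -69/8, (nabla_X Y)^y = -165/32

E = 1, F = 0, G = 2 at the point
E_x = 0, E_y = 0, F_x = 0, F_y = 0, G_x = 0, G_y = 0
EG - F^2 = 2;  g^inv = (1/2) * [[2, 0], [0, 1]]
first-kind symbols [ij,l] = (1/2)(d_i g_jl + d_j g_il - d_l g_ij): [xx,x] = E_x/2 = 0, [xx,y] = F_x - E_y/2 = 0, [xy,x] = E_y/2 = 0, [xy,y] = G_x/2 = 0, [yy,x] = F_y - G_x/2 = 0, [yy,y] = G_y/2 = 0
Gamma^x_ij = (G*[ij,x] - F*[ij,y])/(EG - F^2), Gamma^y_ij = (E*[ij,y] - F*[ij,x])/(EG - F^2)
Gamma_xxx = 0, Gamma_xxy = 0, Gamma_xyy = 0, Gamma_yxx = 0, Gamma_yxy = 0, Gamma_yyy = 0
X = (9/4, -3/4), Y = (-47/8, -15/16) at the point


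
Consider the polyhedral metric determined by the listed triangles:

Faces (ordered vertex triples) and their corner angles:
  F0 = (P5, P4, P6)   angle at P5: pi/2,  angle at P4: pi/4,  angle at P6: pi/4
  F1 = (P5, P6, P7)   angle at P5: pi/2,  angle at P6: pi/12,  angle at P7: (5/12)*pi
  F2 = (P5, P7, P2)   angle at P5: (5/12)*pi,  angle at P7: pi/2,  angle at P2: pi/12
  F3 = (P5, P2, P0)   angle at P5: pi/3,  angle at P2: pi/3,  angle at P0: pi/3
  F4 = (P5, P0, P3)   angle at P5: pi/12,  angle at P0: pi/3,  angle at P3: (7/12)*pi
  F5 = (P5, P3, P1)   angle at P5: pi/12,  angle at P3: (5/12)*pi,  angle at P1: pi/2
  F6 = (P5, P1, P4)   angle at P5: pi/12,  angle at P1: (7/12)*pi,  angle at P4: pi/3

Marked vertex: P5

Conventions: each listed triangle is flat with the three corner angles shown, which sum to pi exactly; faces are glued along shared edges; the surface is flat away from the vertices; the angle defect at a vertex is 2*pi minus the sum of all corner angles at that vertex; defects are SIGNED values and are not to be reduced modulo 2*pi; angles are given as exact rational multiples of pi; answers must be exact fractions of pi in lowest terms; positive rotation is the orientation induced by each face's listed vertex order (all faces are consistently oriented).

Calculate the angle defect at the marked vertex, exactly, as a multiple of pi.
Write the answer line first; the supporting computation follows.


Answer: defect(P5) = 0

Sum of corner angles at P5: 2*pi
defect = 2*pi - 2*pi


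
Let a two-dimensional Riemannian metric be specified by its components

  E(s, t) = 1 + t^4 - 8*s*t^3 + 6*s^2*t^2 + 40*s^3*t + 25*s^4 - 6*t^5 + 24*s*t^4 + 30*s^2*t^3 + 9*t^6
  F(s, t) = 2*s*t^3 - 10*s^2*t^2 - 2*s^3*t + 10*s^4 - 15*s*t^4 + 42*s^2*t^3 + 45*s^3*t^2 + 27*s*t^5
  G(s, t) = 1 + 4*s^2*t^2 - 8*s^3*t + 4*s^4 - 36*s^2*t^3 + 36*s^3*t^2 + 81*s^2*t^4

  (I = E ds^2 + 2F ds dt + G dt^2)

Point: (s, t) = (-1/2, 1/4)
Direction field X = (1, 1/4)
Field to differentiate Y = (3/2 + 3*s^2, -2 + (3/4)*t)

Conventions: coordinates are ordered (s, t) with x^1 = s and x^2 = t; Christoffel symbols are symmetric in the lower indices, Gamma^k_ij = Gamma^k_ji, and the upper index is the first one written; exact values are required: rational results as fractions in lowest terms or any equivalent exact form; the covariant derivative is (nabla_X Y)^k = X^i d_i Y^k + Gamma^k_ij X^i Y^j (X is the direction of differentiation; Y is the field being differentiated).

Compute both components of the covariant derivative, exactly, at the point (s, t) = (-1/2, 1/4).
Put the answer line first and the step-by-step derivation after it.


Answer: (nabla_X Y)^s = -158793/28820, (nabla_X Y)^t = -32613/23056

E = 6305/4096, F = 705/2048, G = 1249/1024 at the point
E_s = -47/8, E_t = -1457/512, F_s = -3377/1024, F_t = -935/512, G_s = -465/256, G_t = -75/64
EG - F^2 = 7205/4096;  g^inv = (4096/7205) * [[1249/1024, -705/2048], [-705/2048, 6305/4096]]
first-kind symbols [ij,l] = (1/2)(d_i g_jl + d_j g_il - d_l g_ij): [ss,s] = E_s/2 = -47/16, [ss,t] = F_s - E_t/2 = -15/8, [st,s] = E_t/2 = -1457/1024, [st,t] = G_s/2 = -465/512, [tt,s] = F_t - G_s/2 = -235/256, [tt,t] = G_t/2 = -75/128
Gamma^s_ij = (G*[ij,s] - F*[ij,t])/(EG - F^2), Gamma^t_ij = (E*[ij,t] - F*[ij,s])/(EG - F^2)
Gamma_sss = -12032/7205, Gamma_sst = -5828/7205, Gamma_stt = -752/1441, Gamma_tss = -1536/1441, Gamma_tst = -744/1441, Gamma_ttt = -480/1441
X = (1, 1/4), Y = (9/4, -29/16) at the point


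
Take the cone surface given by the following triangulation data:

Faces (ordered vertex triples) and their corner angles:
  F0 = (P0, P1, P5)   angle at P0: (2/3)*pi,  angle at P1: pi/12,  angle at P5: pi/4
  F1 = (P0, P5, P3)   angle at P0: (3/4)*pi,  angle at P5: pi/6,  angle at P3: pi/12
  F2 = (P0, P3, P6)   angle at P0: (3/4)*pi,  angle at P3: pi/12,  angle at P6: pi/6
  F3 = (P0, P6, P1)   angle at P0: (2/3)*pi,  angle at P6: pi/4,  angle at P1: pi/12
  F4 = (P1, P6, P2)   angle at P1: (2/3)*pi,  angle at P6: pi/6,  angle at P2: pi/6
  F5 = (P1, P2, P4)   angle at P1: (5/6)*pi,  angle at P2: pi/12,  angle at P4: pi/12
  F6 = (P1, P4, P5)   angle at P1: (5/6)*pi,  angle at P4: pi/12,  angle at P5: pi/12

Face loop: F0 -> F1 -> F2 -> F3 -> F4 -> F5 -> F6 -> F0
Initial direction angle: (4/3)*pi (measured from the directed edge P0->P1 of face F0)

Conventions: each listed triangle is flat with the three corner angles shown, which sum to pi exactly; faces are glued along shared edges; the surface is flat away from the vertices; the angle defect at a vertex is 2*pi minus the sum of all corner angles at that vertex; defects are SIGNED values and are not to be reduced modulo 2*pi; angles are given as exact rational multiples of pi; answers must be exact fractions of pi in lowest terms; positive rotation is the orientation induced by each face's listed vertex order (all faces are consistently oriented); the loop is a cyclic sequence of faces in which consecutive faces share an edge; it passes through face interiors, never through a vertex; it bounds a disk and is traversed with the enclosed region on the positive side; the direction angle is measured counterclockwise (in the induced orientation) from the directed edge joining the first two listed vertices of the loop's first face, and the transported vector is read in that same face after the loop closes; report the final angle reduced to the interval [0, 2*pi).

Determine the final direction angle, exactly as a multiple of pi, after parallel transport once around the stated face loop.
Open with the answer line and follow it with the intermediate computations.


Answer: final direction angle = 0

enclosed vertex P0: corner angles sum to (17/6)*pi, defect = 2*pi - (17/6)*pi = (-5/6)*pi
enclosed vertex P1: corner angles sum to (5/2)*pi, defect = 2*pi - (5/2)*pi = -pi/2
final direction = starting direction + enclosed defect total, reduced mod 2*pi (induced orientation)
final angle = (4/3)*pi - (4/3)*pi = 0 (mod 2*pi)


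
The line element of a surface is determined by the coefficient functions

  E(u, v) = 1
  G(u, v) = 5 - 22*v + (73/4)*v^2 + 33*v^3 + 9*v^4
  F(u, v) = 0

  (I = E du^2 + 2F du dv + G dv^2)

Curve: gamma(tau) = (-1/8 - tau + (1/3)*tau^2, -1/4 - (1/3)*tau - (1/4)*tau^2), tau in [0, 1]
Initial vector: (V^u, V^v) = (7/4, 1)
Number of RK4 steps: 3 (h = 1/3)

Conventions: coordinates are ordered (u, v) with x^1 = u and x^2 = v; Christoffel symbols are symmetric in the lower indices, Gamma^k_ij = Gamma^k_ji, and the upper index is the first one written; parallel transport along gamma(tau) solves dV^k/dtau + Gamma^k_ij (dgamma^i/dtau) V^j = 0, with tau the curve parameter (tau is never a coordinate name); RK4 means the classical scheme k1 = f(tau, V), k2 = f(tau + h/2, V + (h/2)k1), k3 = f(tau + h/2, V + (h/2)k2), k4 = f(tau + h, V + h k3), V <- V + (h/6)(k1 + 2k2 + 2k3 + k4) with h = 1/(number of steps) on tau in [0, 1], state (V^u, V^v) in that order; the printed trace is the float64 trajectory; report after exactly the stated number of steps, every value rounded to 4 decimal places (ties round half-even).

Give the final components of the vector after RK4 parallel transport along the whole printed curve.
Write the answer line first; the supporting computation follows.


Answer: V^u = 1.7500, V^v = 0.7247

gamma'(tau) = (-1 + (2/3)*tau, -1/3 - (1/2)*tau); f(tau, V)^k = -Gamma^k_ij(gamma(tau)) gamma'^i(tau) V^j; h = 1/3; intermediate values shown to 6 dp
curve data and Christoffel symbols at the stage parameters:
  tau = 0.000000: gamma = (-0.125000, -0.250000), gamma' = (-1.000000, -0.333333); Gamma_uuu = 0.000000, Gamma_uuv = 0.000000, Gamma_uvv = 0.000000, Gamma_vuu = 0.000000, Gamma_vuv = 0.000000, Gamma_vvv = -1.142457
  tau = 0.166667: gamma = (-0.282407, -0.312500), gamma' = (-0.888889, -0.416667); Gamma_uuu = 0.000000, Gamma_uuv = 0.000000, Gamma_uvv = 0.000000, Gamma_vuu = 0.000000, Gamma_vuv = 0.000000, Gamma_vvv = -0.975069
  tau = 0.333333: gamma = (-0.421296, -0.388889), gamma' = (-0.777778, -0.500000); Gamma_uuu = 0.000000, Gamma_uuv = 0.000000, Gamma_uvv = 0.000000, Gamma_vuu = 0.000000, Gamma_vuv = 0.000000, Gamma_vvv = -0.800362
  tau = 0.500000: gamma = (-0.541667, -0.479167), gamma' = (-0.666667, -0.583333); Gamma_uuu = 0.000000, Gamma_uuv = 0.000000, Gamma_uvv = 0.000000, Gamma_vuu = 0.000000, Gamma_vuv = 0.000000, Gamma_vvv = -0.625001
  tau = 0.666667: gamma = (-0.643519, -0.583333), gamma' = (-0.555556, -0.666667); Gamma_uuu = 0.000000, Gamma_uuv = 0.000000, Gamma_uvv = 0.000000, Gamma_vuu = 0.000000, Gamma_vuv = 0.000000, Gamma_vvv = -0.451844
  tau = 0.833333: gamma = (-0.726852, -0.701389), gamma' = (-0.444444, -0.750000); Gamma_uuu = 0.000000, Gamma_uuv = 0.000000, Gamma_uvv = 0.000000, Gamma_vuu = 0.000000, Gamma_vuv = 0.000000, Gamma_vvv = -0.280187
  tau = 1.000000: gamma = (-0.791667, -0.833333), gamma' = (-0.333333, -0.833333); Gamma_uuu = 0.000000, Gamma_uuv = 0.000000, Gamma_uvv = 0.000000, Gamma_vuu = 0.000000, Gamma_vuv = 0.000000, Gamma_vvv = -0.105882
step 0: V^u = 1.7500, V^v = 1.0000
step 1: k1 = (0.000000, -0.380819), k2 = (0.000000, -0.380492), k3 = (0.000000, -0.380514), k4 = (0.000000, -0.349423); V <- V + (h/6)(k1 + 2k2 + 2k3 + k4): V^u = 1.7500, V^v = 0.8749
step 2: k1 = (0.000000, -0.350108), k2 = (0.000000, -0.297691), k3 = (0.000000, -0.300876), k4 = (0.000000, -0.233327); V <- V + (h/6)(k1 + 2k2 + 2k3 + k4): V^u = 1.7500, V^v = 0.7760
step 3: k1 = (0.000000, -0.233740), k2 = (0.000000, -0.154873), k3 = (0.000000, -0.157635), k4 = (0.000000, -0.063830); V <- V + (h/6)(k1 + 2k2 + 2k3 + k4): V^u = 1.7500, V^v = 0.7247


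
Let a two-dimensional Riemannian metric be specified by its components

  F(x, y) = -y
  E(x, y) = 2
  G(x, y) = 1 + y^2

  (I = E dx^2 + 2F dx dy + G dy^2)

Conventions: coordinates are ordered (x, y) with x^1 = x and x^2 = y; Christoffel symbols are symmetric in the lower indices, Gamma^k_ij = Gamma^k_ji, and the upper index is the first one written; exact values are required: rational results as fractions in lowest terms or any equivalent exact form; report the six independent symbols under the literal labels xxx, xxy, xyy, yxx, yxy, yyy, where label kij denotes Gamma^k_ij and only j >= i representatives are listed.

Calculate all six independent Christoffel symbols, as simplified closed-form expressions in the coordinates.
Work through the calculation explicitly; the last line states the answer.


E = 2; F = -y; G = 1 + y^2
Gamma^k_ij = (1/2) g^{kl} (d_i g_jl + d_j g_il - d_l g_ij), with g^inv = (1/(EG-F^2)) [[G, -F], [-F, E]]
first partials: E_x = 0, E_y = 0, F_x = 0, F_y = -1, G_x = 0, G_y = 2*y
D = EG - F^2 = 2 + y^2
expanded: Gamma^x_xx = (G E_x - 2F F_x + F E_y)/(2D), Gamma^x_xy = (G E_y - F G_x)/(2D), Gamma^x_yy = (2G F_y - G G_x - F G_y)/(2D), Gamma^y_xx = (2E F_x - E E_y - F E_x)/(2D), Gamma^y_xy = (E G_x - F E_y)/(2D), Gamma^y_yy = (E G_y - 2F F_y + F G_x)/(2D); substitute and cancel common factors

Answer: Gamma_xxx = 0, Gamma_xxy = 0, Gamma_xyy = -1/(y^2 + 2), Gamma_yxx = 0, Gamma_yxy = 0, Gamma_yyy = y/(y^2 + 2)


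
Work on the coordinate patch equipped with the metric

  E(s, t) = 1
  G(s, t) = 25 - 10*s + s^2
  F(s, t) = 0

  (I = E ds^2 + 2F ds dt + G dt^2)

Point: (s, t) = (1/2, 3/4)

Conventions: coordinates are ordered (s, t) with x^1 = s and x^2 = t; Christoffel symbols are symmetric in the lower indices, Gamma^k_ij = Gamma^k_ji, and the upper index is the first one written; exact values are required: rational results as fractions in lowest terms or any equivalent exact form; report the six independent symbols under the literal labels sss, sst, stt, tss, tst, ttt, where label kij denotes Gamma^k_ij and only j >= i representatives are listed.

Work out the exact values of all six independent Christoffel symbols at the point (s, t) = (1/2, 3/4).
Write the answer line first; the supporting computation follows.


Answer: Gamma_sss = 0, Gamma_sst = 0, Gamma_stt = 9/2, Gamma_tss = 0, Gamma_tst = -2/9, Gamma_ttt = 0

E = 1, F = 0, G = 81/4 at the point
E_s = 0, E_t = 0, F_s = 0, F_t = 0, G_s = -9, G_t = 0
EG - F^2 = 81/4;  g^inv = (4/81) * [[81/4, 0], [0, 1]]
first-kind symbols [ij,l] = (1/2)(d_i g_jl + d_j g_il - d_l g_ij): [ss,s] = E_s/2 = 0, [ss,t] = F_s - E_t/2 = 0, [st,s] = E_t/2 = 0, [st,t] = G_s/2 = -9/2, [tt,s] = F_t - G_s/2 = 9/2, [tt,t] = G_t/2 = 0
Gamma^s_ij = (G*[ij,s] - F*[ij,t])/(EG - F^2), Gamma^t_ij = (E*[ij,t] - F*[ij,s])/(EG - F^2)


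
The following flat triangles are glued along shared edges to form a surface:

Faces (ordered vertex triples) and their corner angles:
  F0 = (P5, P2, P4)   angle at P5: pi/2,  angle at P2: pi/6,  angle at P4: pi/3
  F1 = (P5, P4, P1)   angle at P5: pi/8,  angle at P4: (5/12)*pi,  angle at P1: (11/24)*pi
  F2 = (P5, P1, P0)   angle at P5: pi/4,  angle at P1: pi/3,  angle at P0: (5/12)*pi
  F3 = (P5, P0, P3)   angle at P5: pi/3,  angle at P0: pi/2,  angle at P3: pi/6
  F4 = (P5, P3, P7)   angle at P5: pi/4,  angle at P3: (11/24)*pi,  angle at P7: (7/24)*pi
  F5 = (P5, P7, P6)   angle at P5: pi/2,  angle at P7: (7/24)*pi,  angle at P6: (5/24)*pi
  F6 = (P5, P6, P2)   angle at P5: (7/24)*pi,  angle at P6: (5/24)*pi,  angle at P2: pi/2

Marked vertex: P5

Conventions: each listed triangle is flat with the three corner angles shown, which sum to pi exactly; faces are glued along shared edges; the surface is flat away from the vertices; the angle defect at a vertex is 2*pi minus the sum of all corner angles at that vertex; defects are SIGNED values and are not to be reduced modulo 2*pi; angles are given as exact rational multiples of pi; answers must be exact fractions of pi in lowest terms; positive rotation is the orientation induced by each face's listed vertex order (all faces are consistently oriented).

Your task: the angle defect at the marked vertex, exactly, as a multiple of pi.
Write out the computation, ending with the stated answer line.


Sum of corner angles at P5: (9/4)*pi
defect = 2*pi - (9/4)*pi

Answer: defect(P5) = -pi/4


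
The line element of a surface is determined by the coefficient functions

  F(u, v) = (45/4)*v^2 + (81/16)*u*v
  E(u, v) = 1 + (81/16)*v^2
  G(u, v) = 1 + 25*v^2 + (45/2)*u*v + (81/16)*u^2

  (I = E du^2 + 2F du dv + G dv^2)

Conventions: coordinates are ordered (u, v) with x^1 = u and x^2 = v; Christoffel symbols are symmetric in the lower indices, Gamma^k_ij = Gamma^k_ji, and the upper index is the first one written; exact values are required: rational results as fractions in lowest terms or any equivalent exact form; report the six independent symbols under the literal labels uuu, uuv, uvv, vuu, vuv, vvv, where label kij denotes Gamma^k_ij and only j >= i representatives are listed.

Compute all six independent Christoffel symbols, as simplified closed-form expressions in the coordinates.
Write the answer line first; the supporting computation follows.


Answer: Gamma_uuu = 0, Gamma_uuv = 81*v/(81*u^2 + 360*u*v + 481*v^2 + 16), Gamma_uvv = 180*v/(81*u^2 + 360*u*v + 481*v^2 + 16), Gamma_vuu = 0, Gamma_vuv = (81*u + 180*v)/(81*u^2 + 360*u*v + 481*v^2 + 16), Gamma_vvv = (180*u + 400*v)/(81*u^2 + 360*u*v + 481*v^2 + 16)

E = 1 + (81/16)*v^2; F = (45/4)*v^2 + (81/16)*u*v; G = 1 + 25*v^2 + (45/2)*u*v + (81/16)*u^2
Gamma^k_ij = (1/2) g^{kl} (d_i g_jl + d_j g_il - d_l g_ij), with g^inv = (1/(EG-F^2)) [[G, -F], [-F, E]]
first partials: E_u = 0, E_v = (81/8)*v, F_u = (81/16)*v, F_v = (45/2)*v + (81/16)*u, G_u = (45/2)*v + (81/8)*u, G_v = 50*v + (45/2)*u
D = EG - F^2 = 1 + (481/16)*v^2 + (45/2)*u*v + (81/16)*u^2
expanded: Gamma^u_uu = (G E_u - 2F F_u + F E_v)/(2D), Gamma^u_uv = (G E_v - F G_u)/(2D), Gamma^u_vv = (2G F_v - G G_u - F G_v)/(2D), Gamma^v_uu = (2E F_u - E E_v - F E_u)/(2D), Gamma^v_uv = (E G_u - F E_v)/(2D), Gamma^v_vv = (E G_v - 2F F_v + F G_u)/(2D); substitute and cancel common factors


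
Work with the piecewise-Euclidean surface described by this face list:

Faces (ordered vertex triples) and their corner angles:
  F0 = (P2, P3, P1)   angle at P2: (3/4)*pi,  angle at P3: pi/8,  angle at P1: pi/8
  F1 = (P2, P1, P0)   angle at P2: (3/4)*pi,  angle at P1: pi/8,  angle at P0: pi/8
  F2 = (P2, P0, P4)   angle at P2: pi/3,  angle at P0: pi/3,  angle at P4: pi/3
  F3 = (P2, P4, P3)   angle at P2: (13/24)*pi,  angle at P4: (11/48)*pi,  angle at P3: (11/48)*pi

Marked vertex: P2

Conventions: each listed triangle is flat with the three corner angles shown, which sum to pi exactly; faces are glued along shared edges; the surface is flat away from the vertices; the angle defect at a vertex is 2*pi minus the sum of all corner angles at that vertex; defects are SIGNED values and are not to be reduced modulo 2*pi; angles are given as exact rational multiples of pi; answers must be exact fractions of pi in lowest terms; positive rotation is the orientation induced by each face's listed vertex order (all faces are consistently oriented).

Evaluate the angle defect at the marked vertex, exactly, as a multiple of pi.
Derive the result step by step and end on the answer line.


Sum of corner angles at P2: (19/8)*pi
defect = 2*pi - (19/8)*pi

Answer: defect(P2) = (-3/8)*pi


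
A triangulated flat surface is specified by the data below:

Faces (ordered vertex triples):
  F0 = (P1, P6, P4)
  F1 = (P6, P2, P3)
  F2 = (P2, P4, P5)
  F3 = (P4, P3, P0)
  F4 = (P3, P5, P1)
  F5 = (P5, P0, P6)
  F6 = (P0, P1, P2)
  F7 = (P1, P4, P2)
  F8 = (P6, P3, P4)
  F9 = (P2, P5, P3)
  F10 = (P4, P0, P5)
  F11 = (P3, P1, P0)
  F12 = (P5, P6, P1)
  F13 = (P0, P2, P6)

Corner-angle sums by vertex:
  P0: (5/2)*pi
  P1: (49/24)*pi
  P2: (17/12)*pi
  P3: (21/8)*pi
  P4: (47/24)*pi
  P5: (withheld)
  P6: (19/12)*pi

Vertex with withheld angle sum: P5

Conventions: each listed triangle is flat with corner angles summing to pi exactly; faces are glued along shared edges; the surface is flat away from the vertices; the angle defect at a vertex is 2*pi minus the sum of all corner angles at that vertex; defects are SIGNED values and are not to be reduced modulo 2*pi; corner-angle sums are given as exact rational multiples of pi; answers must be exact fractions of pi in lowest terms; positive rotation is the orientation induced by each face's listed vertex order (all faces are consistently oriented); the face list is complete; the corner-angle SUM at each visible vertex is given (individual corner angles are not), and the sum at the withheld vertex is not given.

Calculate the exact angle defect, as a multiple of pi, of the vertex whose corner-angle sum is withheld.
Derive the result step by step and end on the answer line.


V = 7, E = 21, F = 14; chi = V - E + F = 0
Gauss-Bonnet: total defect = 2*pi*chi = 0; visible defects sum to -pi/8

Answer: defect(P5) = pi/8


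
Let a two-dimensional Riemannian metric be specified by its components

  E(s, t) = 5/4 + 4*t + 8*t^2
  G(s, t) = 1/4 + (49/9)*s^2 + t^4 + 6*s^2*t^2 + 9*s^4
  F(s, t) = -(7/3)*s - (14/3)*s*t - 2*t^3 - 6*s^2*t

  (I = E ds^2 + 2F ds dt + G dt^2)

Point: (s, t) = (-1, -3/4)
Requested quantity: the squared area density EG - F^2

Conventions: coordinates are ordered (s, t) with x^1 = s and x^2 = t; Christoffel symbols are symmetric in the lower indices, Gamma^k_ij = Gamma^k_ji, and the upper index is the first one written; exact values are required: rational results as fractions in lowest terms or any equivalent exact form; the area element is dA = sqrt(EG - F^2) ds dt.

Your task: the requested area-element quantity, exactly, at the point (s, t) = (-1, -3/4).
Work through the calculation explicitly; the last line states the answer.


E = 11/4, F = 401/96, G = 42361/2304; EG - F^2 = 152585/4608

Answer: EG - F^2 = 152585/4608


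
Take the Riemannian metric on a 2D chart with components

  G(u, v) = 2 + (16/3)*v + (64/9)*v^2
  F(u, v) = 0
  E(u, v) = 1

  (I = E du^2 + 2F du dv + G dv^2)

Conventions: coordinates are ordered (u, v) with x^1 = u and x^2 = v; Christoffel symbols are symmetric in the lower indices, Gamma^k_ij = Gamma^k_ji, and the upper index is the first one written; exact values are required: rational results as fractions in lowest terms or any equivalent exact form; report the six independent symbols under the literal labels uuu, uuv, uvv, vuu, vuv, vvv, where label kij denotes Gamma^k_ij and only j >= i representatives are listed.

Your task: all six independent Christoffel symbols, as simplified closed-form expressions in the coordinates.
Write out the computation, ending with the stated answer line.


E = 1; F = 0; G = 2 + (16/3)*v + (64/9)*v^2
Gamma^k_ij = (1/2) g^{kl} (d_i g_jl + d_j g_il - d_l g_ij), with g^inv = (1/(EG-F^2)) [[G, -F], [-F, E]]
first partials: E_u = 0, E_v = 0, F_u = 0, F_v = 0, G_u = 0, G_v = 16/3 + (128/9)*v
D = EG - F^2 = 2 + (16/3)*v + (64/9)*v^2
expanded: Gamma^u_uu = (G E_u - 2F F_u + F E_v)/(2D), Gamma^u_uv = (G E_v - F G_u)/(2D), Gamma^u_vv = (2G F_v - G G_u - F G_v)/(2D), Gamma^v_uu = (2E F_u - E E_v - F E_u)/(2D), Gamma^v_uv = (E G_u - F E_v)/(2D), Gamma^v_vv = (E G_v - 2F F_v + F G_u)/(2D); substitute and cancel common factors

Answer: Gamma_uuu = 0, Gamma_uuv = 0, Gamma_uvv = 0, Gamma_vuu = 0, Gamma_vuv = 0, Gamma_vvv = (32*v + 12)/(32*v^2 + 24*v + 9)


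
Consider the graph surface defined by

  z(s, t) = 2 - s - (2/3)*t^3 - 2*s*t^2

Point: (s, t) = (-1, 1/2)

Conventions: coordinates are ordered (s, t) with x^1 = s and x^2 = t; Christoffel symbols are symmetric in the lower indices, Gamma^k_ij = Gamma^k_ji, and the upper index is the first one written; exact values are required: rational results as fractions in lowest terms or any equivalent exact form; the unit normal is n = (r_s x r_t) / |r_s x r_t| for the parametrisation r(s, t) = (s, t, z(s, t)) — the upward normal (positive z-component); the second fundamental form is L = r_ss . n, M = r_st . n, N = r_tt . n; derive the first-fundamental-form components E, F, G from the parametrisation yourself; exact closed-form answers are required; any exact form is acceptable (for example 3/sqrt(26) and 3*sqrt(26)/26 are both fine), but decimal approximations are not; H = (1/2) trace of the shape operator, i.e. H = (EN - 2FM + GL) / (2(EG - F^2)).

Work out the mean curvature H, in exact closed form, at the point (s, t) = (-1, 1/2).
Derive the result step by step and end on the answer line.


z_s = -3/2, z_t = 3/2, z_ss = 0, z_st = -2, z_tt = 2
E = 13/4, F = -9/4, G = 13/4; answer radicand W^2 = 11/2
unnormalised second-form numerators: l = 0, m = -2, n = 2; L = l/sqrt(11/2), and similarly M = m/sqrt(W^2), N = n/sqrt(W^2)
H = (E*n - 2*F*m + G*l) / (2*(EG - F^2)*sqrt(W^2)); E*n - 2*F*m + G*l = -5/2, EG - F^2 = 11/2, so H = (-5/22)/sqrt(11/2)

Answer: H = -5*sqrt(22)/242


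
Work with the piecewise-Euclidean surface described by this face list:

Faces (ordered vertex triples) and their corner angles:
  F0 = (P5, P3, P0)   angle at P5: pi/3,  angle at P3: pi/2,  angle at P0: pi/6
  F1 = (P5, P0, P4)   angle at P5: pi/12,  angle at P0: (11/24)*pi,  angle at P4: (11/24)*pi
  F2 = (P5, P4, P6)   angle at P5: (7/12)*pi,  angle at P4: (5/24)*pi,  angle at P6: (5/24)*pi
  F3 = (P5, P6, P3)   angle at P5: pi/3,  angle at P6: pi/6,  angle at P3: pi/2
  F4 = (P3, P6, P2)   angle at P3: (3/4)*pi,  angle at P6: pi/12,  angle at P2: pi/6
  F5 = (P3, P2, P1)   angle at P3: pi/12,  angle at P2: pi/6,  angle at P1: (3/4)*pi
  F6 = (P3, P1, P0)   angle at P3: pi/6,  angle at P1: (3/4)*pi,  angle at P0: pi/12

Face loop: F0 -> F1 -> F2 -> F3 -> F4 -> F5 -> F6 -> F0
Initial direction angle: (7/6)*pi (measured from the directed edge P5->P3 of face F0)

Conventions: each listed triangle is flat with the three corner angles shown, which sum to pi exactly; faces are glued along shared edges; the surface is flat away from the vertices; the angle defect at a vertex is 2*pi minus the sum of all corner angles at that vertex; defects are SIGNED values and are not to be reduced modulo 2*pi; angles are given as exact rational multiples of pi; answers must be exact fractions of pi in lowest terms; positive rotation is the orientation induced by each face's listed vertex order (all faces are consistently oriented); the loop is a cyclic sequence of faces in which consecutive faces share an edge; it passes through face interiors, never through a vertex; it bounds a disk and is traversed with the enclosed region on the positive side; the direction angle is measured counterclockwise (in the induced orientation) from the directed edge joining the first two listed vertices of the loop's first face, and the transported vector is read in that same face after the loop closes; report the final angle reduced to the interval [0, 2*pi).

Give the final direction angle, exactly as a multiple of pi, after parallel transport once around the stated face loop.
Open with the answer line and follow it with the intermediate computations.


Answer: final direction angle = (11/6)*pi

enclosed vertex P3: corner angles sum to 2*pi, defect = 2*pi - 2*pi = 0
enclosed vertex P5: corner angles sum to (4/3)*pi, defect = 2*pi - (4/3)*pi = (2/3)*pi
the final direction is the initial angle plus the enclosed defects, taken mod 2*pi in the induced orientation
final angle = (7/6)*pi + (2/3)*pi = (11/6)*pi (mod 2*pi)


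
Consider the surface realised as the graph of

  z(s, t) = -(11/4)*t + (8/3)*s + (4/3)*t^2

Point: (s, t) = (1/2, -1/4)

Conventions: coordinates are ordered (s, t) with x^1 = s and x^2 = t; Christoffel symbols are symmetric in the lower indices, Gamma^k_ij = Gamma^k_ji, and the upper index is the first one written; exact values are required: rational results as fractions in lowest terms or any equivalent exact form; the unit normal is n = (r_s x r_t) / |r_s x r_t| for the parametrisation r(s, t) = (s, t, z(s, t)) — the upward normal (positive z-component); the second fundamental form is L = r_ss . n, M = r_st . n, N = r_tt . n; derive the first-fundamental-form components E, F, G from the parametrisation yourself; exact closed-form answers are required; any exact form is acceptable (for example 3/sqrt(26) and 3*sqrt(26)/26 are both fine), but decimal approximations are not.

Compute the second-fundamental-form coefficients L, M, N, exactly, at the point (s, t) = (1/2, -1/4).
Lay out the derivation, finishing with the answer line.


z_s = 8/3, z_t = -41/12, z_ss = 0, z_st = 0, z_tt = 8/3
E = 73/9, F = -82/9, G = 1825/144; answer radicand W^2 = 2849/144
unnormalised second-form numerators: l = 0, m = 0, n = 8/3; L = l/sqrt(2849/144), and similarly M = m/sqrt(W^2), N = n/sqrt(W^2)

Answer: L = 0, M = 0, N = 32*sqrt(2849)/2849


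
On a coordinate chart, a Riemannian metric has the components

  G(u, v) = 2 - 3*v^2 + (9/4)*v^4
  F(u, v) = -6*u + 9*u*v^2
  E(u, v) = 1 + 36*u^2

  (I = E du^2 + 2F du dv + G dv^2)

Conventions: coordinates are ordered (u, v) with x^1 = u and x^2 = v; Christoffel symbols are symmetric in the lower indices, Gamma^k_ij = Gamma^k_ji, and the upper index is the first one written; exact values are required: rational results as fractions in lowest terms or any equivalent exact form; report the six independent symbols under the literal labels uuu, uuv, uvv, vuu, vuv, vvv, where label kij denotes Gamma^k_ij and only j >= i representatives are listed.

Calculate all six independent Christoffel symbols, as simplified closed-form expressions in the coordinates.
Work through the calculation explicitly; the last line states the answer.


E = 1 + 36*u^2; F = -6*u + 9*u*v^2; G = 2 - 3*v^2 + (9/4)*v^4
Gamma^k_ij = (1/2) g^{kl} (d_i g_jl + d_j g_il - d_l g_ij), with g^inv = (1/(EG-F^2)) [[G, -F], [-F, E]]
first partials: E_u = 72*u, E_v = 0, F_u = -6 + 9*v^2, F_v = 18*u*v, G_u = 0, G_v = -6*v + 9*v^3
D = EG - F^2 = 2 - 3*v^2 + 36*u^2 + (9/4)*v^4
expanded: Gamma^u_uu = (G E_u - 2F F_u + F E_v)/(2D), Gamma^u_uv = (G E_v - F G_u)/(2D), Gamma^u_vv = (2G F_v - G G_u - F G_v)/(2D), Gamma^v_uu = (2E F_u - E E_v - F E_u)/(2D), Gamma^v_uv = (E G_u - F E_v)/(2D), Gamma^v_vv = (E G_v - 2F F_v + F G_u)/(2D); substitute and cancel common factors

Answer: Gamma_uuu = 144*u/(144*u^2 + 9*v^4 - 12*v^2 + 8), Gamma_uuv = 0, Gamma_uvv = 72*u*v/(144*u^2 + 9*v^4 - 12*v^2 + 8), Gamma_vuu = (36*v^2 - 24)/(144*u^2 + 9*v^4 - 12*v^2 + 8), Gamma_vuv = 0, Gamma_vvv = (18*v^3 - 12*v)/(144*u^2 + 9*v^4 - 12*v^2 + 8)


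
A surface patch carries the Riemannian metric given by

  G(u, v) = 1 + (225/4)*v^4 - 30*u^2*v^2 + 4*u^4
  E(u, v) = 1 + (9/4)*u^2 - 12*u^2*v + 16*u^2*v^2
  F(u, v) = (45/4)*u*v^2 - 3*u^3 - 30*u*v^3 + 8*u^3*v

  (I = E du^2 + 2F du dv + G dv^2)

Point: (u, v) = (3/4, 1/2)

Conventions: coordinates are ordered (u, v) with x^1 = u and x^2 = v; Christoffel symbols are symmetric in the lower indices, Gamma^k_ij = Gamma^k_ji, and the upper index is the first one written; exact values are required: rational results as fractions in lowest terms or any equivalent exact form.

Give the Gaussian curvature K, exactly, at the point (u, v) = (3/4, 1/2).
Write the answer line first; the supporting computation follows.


Answer: K = -52224/11881

E = 73/64, F = -9/32, G = 25/16, EG - F^2 = 109/64 at the point
E_u = 3/8, E_v = 9/4, F_u = 3/4, F_v = -81/16, G_u = -9/2, G_v = 45/4
E_vv = 18, F_uv = 9/4, G_uu = 12
K follows from Brioschi's formula, (det M1 - det M2)/(EG - F^2)^2.
M1 = [[-E_vv/2 + F_uv - G_uu/2, E_u/2, F_u - E_v/2], [F_v - G_u/2, E, F], [G_v/2, F, G]] = [[-51/4, 3/16, -3/8], [-45/16, 73/64, -9/32], [45/8, -9/32, 25/16]]; det M1 = -1221/64
M2 = [[0, E_v/2, G_u/2], [E_v/2, E, F], [G_u/2, F, G]] = [[0, 9/8, -9/4], [9/8, 73/64, -9/32], [-9/4, -9/32, 25/16]]; det M2 = -405/64
det M1 - det M2 = -51/4; K = -51/4 / (109/64)^2 = -52224/11881


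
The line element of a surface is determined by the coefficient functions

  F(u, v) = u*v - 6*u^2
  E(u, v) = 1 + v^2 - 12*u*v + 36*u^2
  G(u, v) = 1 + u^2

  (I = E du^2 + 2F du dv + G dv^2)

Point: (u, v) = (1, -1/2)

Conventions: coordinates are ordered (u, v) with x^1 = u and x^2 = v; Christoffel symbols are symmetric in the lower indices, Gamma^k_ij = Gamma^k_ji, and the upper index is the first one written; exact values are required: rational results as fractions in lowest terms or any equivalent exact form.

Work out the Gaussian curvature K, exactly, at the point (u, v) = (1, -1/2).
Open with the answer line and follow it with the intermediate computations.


Answer: K = -16/31329

E = 173/4, F = -13/2, G = 2, EG - F^2 = 177/4 at the point
E_u = 78, E_v = -13, F_u = -25/2, F_v = 1, G_u = 2, G_v = 0
E_vv = 2, F_uv = 1, G_uu = 2
Brioschi: K = (det M1 - det M2) / (EG - F^2)^2 with the standard first/second-derivative matrices M1, M2.
M1 = [[-E_vv/2 + F_uv - G_uu/2, E_u/2, F_u - E_v/2], [F_v - G_u/2, E, F], [G_v/2, F, G]] = [[-1, 39, -6], [0, 173/4, -13/2], [0, -13/2, 2]]; det M1 = -177/4
M2 = [[0, E_v/2, G_u/2], [E_v/2, E, F], [G_u/2, F, G]] = [[0, -13/2, 1], [-13/2, 173/4, -13/2], [1, -13/2, 2]]; det M2 = -173/4
det M1 - det M2 = -1; K = -1 / (177/4)^2 = -16/31329


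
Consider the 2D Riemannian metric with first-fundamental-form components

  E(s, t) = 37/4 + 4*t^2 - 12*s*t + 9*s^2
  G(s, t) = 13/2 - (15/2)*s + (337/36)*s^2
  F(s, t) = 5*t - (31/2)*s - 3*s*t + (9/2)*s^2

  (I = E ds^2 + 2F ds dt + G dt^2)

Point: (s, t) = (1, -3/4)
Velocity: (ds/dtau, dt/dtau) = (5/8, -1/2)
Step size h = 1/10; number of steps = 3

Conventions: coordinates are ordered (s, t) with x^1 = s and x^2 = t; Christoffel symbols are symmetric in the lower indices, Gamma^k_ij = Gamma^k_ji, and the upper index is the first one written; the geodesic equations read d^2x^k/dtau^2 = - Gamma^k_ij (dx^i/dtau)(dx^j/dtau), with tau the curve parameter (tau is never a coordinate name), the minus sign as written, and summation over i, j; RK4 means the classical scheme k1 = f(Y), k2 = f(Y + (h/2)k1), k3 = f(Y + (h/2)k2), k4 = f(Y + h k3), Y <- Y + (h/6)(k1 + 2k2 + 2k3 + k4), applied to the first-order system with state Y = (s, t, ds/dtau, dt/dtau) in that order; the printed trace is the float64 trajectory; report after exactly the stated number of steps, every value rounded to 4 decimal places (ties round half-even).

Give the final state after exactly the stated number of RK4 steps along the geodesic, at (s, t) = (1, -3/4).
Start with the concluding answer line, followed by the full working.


Answer: s = 1.1654, t = -0.9219, ds/dtau = 0.4981, dt/dtau = -0.6120

f(Y) = (ds/dtau, dt/dtau, -Gamma^s_ij Y'^i Y'^j, -Gamma^t_ij Y'^i Y'^j) with the Gammas evaluated at the stage position; h = 0.100000; intermediate values shown to 6 dp
step 0: s = 1.0000, t = -0.7500, ds/dtau = 0.6250, dt/dtau = -0.5000
step 1:
  k1: at (s, t) = (1.000000, -0.750000), (ds/dtau, dt/dtau) = (0.625000, -0.500000); Gamma_sss = 1.905362, Gamma_sst = -0.056537, Gamma_stt = -0.333982, Gamma_tss = 3.416654, Gamma_tst = 0.586572, Gamma_ttt = -0.499309; k1 = (0.625000, -0.500000, -0.696122, -0.843195)
  k2: at (s, t) = (1.031250, -0.775000), (ds/dtau, dt/dtau) = (0.590194, -0.542160); Gamma_sss = 1.757230, Gamma_sst = -0.057019, Gamma_stt = -0.322644, Gamma_tss = 3.172652, Gamma_tst = 0.594072, Gamma_ttt = -0.468970; k2 = (0.590194, -0.542160, -0.553746, -0.587097)
  k3: at (s, t) = (1.029510, -0.777108), (ds/dtau, dt/dtau) = (0.597313, -0.529355); Gamma_sss = 1.763376, Gamma_sst = -0.057497, Gamma_stt = -0.322071, Gamma_tss = 3.187224, Gamma_tst = 0.592922, Gamma_ttt = -0.469139; k3 = (0.597313, -0.529355, -0.575252, -0.630733)
  k4: at (s, t) = (1.059731, -0.802935), (ds/dtau, dt/dtau) = (0.567475, -0.563073); Gamma_sss = 1.636639, Gamma_sst = -0.059684, Gamma_stt = -0.311211, Gamma_tss = 2.980911, Gamma_tst = 0.596180, Gamma_ttt = -0.440619; k4 = (0.567475, -0.563073, -0.466514, -0.439242)
  Y <- Y + (h/6)(k1 + 2k2 + 2k3 + k4): s = 1.0595, t = -0.8034, ds/dtau = 0.5680, dt/dtau = -0.5620
step 2:
  k1: at (s, t) = (1.059458, -0.803435), (ds/dtau, dt/dtau) = (0.567989, -0.561968); Gamma_sss = 1.637410, Gamma_sst = -0.059760, Gamma_stt = -0.311078, Gamma_tss = 2.983035, Gamma_tst = 0.596012, Gamma_ttt = -0.440592; k1 = (0.567989, -0.561968, -0.468157, -0.442735)
  k2: at (s, t) = (1.087858, -0.831533), (ds/dtau, dt/dtau) = (0.544582, -0.584105); Gamma_sss = 1.530478, Gamma_sst = -0.063166, Gamma_stt = -0.300434, Gamma_tss = 2.813849, Gamma_tst = 0.595971, Gamma_ttt = -0.414012; k2 = (0.544582, -0.584105, -0.391576, -0.314100)
  k3: at (s, t) = (1.086687, -0.832640), (ds/dtau, dt/dtau) = (0.548411, -0.577673); Gamma_sss = 1.533779, Gamma_sst = -0.063287, Gamma_stt = -0.300206, Gamma_tss = 2.821564, Gamma_tst = 0.595605, Gamma_ttt = -0.414300; k3 = (0.548411, -0.577673, -0.401209, -0.332965)
  k4: at (s, t) = (1.114299, -0.861202), (ds/dtau, dt/dtau) = (0.527869, -0.595265); Gamma_sss = 1.440024, Gamma_sst = -0.067094, Gamma_stt = -0.290318, Gamma_tss = 2.674909, Gamma_tst = 0.594033, Gamma_ttt = -0.389760; k4 = (0.527869, -0.595265, -0.340549, -0.233927)
  Y <- Y + (h/6)(k1 + 2k2 + 2k3 + k4): s = 1.1142, t = -0.8614, ds/dtau = 0.5281, dt/dtau = -0.5948
step 3:
  k1: at (s, t) = (1.114156, -0.861448), (ds/dtau, dt/dtau) = (0.528085, -0.594815); Gamma_sss = 1.440346, Gamma_sst = -0.067115, Gamma_stt = -0.290263, Gamma_tss = 2.675822, Gamma_tst = 0.593984, Gamma_ttt = -0.389762; k1 = (0.528085, -0.594815, -0.341141, -0.235160)
  k2: at (s, t) = (1.140560, -0.891189), (ds/dtau, dt/dtau) = (0.511028, -0.606573); Gamma_sss = 1.358679, Gamma_sst = -0.071153, Gamma_stt = -0.280929, Gamma_tss = 2.550892, Gamma_tst = 0.591247, Gamma_ttt = -0.367173; k2 = (0.511028, -0.606573, -0.295567, -0.164525)
  k3: at (s, t) = (1.139707, -0.891777), (ds/dtau, dt/dtau) = (0.513306, -0.603041); Gamma_sss = 1.360679, Gamma_sst = -0.071163, Gamma_stt = -0.280837, Gamma_tss = 2.555460, Gamma_tst = 0.591143, Gamma_ttt = -0.367446; k3 = (0.513306, -0.603041, -0.300444, -0.173726)
  k4: at (s, t) = (1.165486, -0.921752), (ds/dtau, dt/dtau) = (0.498040, -0.612187); Gamma_sss = 1.287783, Gamma_sst = -0.075172, Gamma_stt = -0.272216, Gamma_tss = 2.445099, Gamma_tst = 0.587858, Gamma_ttt = -0.346639; k4 = (0.498040, -0.612187, -0.263247, -0.118113)
  Y <- Y + (h/6)(k1 + 2k2 + 2k3 + k4): s = 1.1654, t = -0.9219, ds/dtau = 0.4981, dt/dtau = -0.6120


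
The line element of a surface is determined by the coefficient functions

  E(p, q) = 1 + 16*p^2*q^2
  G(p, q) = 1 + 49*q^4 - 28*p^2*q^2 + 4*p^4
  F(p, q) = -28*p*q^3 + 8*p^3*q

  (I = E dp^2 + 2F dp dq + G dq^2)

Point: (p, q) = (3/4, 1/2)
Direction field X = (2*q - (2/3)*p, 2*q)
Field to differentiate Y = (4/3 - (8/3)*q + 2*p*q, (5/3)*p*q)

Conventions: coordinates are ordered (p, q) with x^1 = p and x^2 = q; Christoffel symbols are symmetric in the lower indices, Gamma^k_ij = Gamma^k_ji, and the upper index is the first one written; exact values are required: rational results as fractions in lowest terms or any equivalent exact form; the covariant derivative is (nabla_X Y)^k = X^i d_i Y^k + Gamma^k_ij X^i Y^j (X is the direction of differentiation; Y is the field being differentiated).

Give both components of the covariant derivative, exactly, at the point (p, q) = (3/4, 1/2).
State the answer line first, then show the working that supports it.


Answer: (nabla_X Y)^p = -592/699, (nabla_X Y)^q = 2435/1398

E = 13/4, F = -15/16, G = 89/64 at the point
E_p = 6, E_q = 9, F_p = 13/4, F_q = -99/8, G_p = -15/4, G_q = 35/4
EG - F^2 = 233/64;  g^inv = (64/233) * [[89/64, 15/16], [15/16, 13/4]]
first-kind symbols [ij,l] = (1/2)(d_i g_jl + d_j g_il - d_l g_ij): [pp,p] = E_p/2 = 3, [pp,q] = F_p - E_q/2 = -5/4, [pq,p] = E_q/2 = 9/2, [pq,q] = G_p/2 = -15/8, [qq,p] = F_q - G_p/2 = -21/2, [qq,q] = G_q/2 = 35/8
Gamma^p_ij = (G*[ij,p] - F*[ij,q])/(EG - F^2), Gamma^q_ij = (E*[ij,q] - F*[ij,p])/(EG - F^2)
Gamma_ppp = 192/233, Gamma_ppq = 288/233, Gamma_pqq = -672/233, Gamma_qpp = -80/233, Gamma_qpq = -120/233, Gamma_qqq = 280/233
X = (1/2, 1), Y = (3/4, 5/8) at the point
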